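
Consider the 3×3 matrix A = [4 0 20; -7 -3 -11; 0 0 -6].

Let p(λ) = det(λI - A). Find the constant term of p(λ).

p(λ) = λ^3 + 5λ^2 - 18λ - 72.
The constant term is -72.

-72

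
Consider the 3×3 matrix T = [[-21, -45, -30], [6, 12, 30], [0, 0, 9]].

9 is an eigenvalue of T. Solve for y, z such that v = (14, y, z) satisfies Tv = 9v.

-8, -2

We need (T - 9I)v = 0.
T - 9I = [[-30, -45, -30], [6, 3, 30], [0, 0, 0]].
Row 1: (-30)·14 + (-45)·y + (-30)·z = 0
Row 2: (6)·14 + (3)·y + (30)·z = 0
Row 3: (0)·14 + (0)·y + (0)·z = 0
Solving gives y = -8, z = -2.
Check: T·(14, -8, -2) = (126, -72, -18) = 9·(14, -8, -2).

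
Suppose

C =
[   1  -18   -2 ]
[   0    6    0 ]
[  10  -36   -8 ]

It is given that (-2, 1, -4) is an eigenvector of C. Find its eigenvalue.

6

Compute Cv: C·(-2, 1, -4) = (-12, 6, -24).
Since Cv = λv, compare component 1: -12 = λ·-2, so λ = 6.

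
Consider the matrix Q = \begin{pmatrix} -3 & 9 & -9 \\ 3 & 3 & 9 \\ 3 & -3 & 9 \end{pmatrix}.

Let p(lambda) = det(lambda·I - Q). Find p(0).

p(0) = det(0·I − Q) = det(−Q) = (−1)^3·det(Q).
det(Q) = 0, so p(0) = 0.

0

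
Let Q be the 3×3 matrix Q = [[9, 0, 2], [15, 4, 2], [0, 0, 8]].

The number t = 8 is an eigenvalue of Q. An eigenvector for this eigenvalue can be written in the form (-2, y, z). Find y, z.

We need (Q - 8I)v = 0.
Q - 8I = [[1, 0, 2], [15, -4, 2], [0, 0, 0]].
Row 1: (1)·-2 + (0)·y + (2)·z = 0
Row 2: (15)·-2 + (-4)·y + (2)·z = 0
Row 3: (0)·-2 + (0)·y + (0)·z = 0
Solving gives y = -7, z = 1.
Check: Q·(-2, -7, 1) = (-16, -56, 8) = 8·(-2, -7, 1).

-7, 1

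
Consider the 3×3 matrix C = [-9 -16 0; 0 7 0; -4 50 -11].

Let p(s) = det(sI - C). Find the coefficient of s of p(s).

-41

p(s) = s^3 + 13s^2 - 41s - 693.
The coefficient of s is -41.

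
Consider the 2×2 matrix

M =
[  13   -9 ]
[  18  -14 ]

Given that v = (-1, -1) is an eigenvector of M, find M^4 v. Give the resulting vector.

(-256, -256)

First find the eigenvalue: Mv = (-4, -4) = 4·(-1, -1), so λ = 4.
Then M^4 v = λ^4·v = 4^4·(-1, -1) = 256·(-1, -1) = (-256, -256).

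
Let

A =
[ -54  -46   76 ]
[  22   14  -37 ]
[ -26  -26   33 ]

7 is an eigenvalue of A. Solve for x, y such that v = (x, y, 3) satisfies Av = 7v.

We need (A - 7I)v = 0.
A - 7I = [[-61, -46, 76], [22, 7, -37], [-26, -26, 26]].
Row 1: (-61)·x + (-46)·y + (76)·3 = 0
Row 2: (22)·x + (7)·y + (-37)·3 = 0
Row 3: (-26)·x + (-26)·y + (26)·3 = 0
Solving gives x = 6, y = -3.
Check: A·(6, -3, 3) = (42, -21, 21) = 7·(6, -3, 3).

6, -3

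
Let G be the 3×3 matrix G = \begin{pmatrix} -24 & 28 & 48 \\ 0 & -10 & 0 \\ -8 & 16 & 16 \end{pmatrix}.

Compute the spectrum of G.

-10, -8, 0

Set up det(μI - G) = 0.
Expanding along the first row, p(μ) = μ^3 + 18μ^2 + 80μ.
Try μ = -10: p(-10) = 0, so -10 is a root.
Factor out (μ + 10): p(μ) = (μ + 10)·(μ^2 + 8μ).
The quadratic factors as (μ + 8)·μ.
Eigenvalues: -10, -8, 0.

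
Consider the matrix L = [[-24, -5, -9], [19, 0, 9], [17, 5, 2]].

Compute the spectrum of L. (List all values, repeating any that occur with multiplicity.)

Compute the characteristic polynomial p(μ) = det(μI - L).
Expanding along the first row, p(μ) = μ^3 + 22μ^2 + 155μ + 350.
Since p(-7) = 0, μ = -7 is a root.
Factor out (μ + 7): p(μ) = (μ + 7)·(μ^2 + 15μ + 50).
The quadratic factors as (μ + 10)·(μ + 5).
Eigenvalues: -10, -7, -5.

-10, -7, -5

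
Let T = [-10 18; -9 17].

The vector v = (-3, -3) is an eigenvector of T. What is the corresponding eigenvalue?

8

Compute Tv: T·(-3, -3) = (-24, -24).
Since Tv = λv, compare component 1: -24 = λ·-3, so λ = 8.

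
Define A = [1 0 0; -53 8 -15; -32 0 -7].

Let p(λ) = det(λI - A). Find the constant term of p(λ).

p(λ) = λ^3 - 2λ^2 - 55λ + 56.
The constant term is 56.

56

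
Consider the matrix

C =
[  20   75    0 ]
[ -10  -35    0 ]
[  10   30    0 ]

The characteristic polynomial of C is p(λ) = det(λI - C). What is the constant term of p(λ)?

0

p(λ) = λ^3 + 15λ^2 + 50λ.
The constant term is 0.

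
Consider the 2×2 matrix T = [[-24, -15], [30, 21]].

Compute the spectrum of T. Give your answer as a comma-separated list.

-9, 6

det(T - tI) = (-24 - t)(21 - t) - (-15)·(30) = t^2 + 3t - 54.
This factors as (t + 9)·(t - 6) = 0.
Eigenvalues: -9, 6.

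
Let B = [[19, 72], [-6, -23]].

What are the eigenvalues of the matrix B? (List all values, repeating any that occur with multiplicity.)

-5, 1

det(B - λI) = (19 - λ)(-23 - λ) - (72)·(-6) = λ^2 + 4λ - 5.
This factors as (λ + 5)·(λ - 1) = 0.
Eigenvalues: -5, 1.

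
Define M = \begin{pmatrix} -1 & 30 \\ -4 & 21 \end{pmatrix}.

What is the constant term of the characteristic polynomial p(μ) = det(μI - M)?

99

p(0) = det(0·I − M) = det(−M) = (−1)^2·det(M).
det(M) = 99, so p(0) = 99.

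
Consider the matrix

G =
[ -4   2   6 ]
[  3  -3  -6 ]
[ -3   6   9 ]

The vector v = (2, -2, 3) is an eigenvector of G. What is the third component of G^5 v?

729

First find the eigenvalue: Gv = (6, -6, 9) = 3·(2, -2, 3), so λ = 3.
Then G^5 v = λ^5·v = 3^5·(2, -2, 3) = 243·(2, -2, 3) = (486, -486, 729).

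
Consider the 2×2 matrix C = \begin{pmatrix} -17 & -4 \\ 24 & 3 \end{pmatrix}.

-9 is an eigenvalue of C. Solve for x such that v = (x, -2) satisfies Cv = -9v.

1

We need (C + 9I)v = 0.
C + 9I = [[-8, -4], [24, 12]].
Row 1: (-8)·x + (-4)·-2 = 0
Row 2: (24)·x + (12)·-2 = 0
Solving gives x = 1.
Check: C·(1, -2) = (-9, 18) = -9·(1, -2).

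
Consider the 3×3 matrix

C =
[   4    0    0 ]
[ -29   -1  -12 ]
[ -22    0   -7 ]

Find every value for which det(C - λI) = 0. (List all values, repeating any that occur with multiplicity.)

Compute the characteristic polynomial p(λ) = det(λI - C).
Expanding along the first row, p(λ) = λ^3 + 4λ^2 - 25λ - 28.
Rational-root test: λ = -1 gives p(-1) = 0.
Factor out (λ + 1): p(λ) = (λ + 1)·(λ^2 + 3λ - 28).
The quadratic factors as (λ + 7)·(λ - 4).
Eigenvalues: -7, -1, 4.

-7, -1, 4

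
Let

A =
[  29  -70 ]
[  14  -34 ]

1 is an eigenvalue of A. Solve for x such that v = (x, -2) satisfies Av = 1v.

We need (A - 1I)v = 0.
A - 1I = [[28, -70], [14, -35]].
Row 1: (28)·x + (-70)·-2 = 0
Row 2: (14)·x + (-35)·-2 = 0
Solving gives x = -5.
Check: A·(-5, -2) = (-5, -2) = 1·(-5, -2).

-5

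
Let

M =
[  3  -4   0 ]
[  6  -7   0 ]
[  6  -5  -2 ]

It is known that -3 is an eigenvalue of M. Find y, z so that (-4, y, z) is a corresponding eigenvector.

We need (M + 3I)v = 0.
M + 3I = [[6, -4, 0], [6, -4, 0], [6, -5, 1]].
Row 1: (6)·-4 + (-4)·y + (0)·z = 0
Row 2: (6)·-4 + (-4)·y + (0)·z = 0
Row 3: (6)·-4 + (-5)·y + (1)·z = 0
Solving gives y = -6, z = -6.
Check: M·(-4, -6, -6) = (12, 18, 18) = -3·(-4, -6, -6).

-6, -6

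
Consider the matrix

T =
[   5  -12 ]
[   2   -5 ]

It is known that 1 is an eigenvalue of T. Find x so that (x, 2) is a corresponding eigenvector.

6

We need (T - 1I)v = 0.
T - 1I = [[4, -12], [2, -6]].
Row 1: (4)·x + (-12)·2 = 0
Row 2: (2)·x + (-6)·2 = 0
Solving gives x = 6.
Check: T·(6, 2) = (6, 2) = 1·(6, 2).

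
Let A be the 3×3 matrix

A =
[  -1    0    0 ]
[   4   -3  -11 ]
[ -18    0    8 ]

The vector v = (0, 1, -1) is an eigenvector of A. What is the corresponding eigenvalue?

8

Compute Av: A·(0, 1, -1) = (0, 8, -8).
Since Av = λv, compare component 2: 8 = λ·1, so λ = 8.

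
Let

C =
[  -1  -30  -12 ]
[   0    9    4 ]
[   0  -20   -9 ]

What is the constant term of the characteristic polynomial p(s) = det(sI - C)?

-1

p(0) = det(0·I − C) = det(−C) = (−1)^3·det(C).
det(C) = 1, so p(0) = -1.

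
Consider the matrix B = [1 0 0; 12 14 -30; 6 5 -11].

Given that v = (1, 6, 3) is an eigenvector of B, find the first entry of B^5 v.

1

First find the eigenvalue: Bv = (1, 6, 3) = 1·(1, 6, 3), so λ = 1.
Then B^5 v = λ^5·v = 1^5·(1, 6, 3) = 1·(1, 6, 3) = (1, 6, 3).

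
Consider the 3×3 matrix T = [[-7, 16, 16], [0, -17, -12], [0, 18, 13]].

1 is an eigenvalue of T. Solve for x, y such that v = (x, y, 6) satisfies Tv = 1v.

4, -4

We need (T - 1I)v = 0.
T - 1I = [[-8, 16, 16], [0, -18, -12], [0, 18, 12]].
Row 1: (-8)·x + (16)·y + (16)·6 = 0
Row 2: (0)·x + (-18)·y + (-12)·6 = 0
Row 3: (0)·x + (18)·y + (12)·6 = 0
Solving gives x = 4, y = -4.
Check: T·(4, -4, 6) = (4, -4, 6) = 1·(4, -4, 6).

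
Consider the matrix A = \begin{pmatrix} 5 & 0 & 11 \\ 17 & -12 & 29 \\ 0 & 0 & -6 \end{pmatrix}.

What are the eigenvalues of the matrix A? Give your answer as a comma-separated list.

-12, -6, 5

Compute the characteristic polynomial p(t) = det(tI - A).
Expanding along the first row, p(t) = t^3 + 13t^2 - 18t - 360.
Since p(-12) = 0, t = -12 is a root.
Dividing by (t + 12) leaves t^2 + t - 30.
The quadratic factors as (t + 6)·(t - 5).
Eigenvalues: -12, -6, 5.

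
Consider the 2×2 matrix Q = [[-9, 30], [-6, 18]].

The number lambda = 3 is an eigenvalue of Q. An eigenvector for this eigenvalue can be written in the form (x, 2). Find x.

We need (Q - 3I)v = 0.
Q - 3I = [[-12, 30], [-6, 15]].
Row 1: (-12)·x + (30)·2 = 0
Row 2: (-6)·x + (15)·2 = 0
Solving gives x = 5.
Check: Q·(5, 2) = (15, 6) = 3·(5, 2).

5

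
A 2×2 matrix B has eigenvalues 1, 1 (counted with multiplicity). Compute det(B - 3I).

4

If B has eigenvalues 1, 1, then B - 3I has eigenvalues -2, -2.
det(B - 3I) = (-2) · (-2) = 4.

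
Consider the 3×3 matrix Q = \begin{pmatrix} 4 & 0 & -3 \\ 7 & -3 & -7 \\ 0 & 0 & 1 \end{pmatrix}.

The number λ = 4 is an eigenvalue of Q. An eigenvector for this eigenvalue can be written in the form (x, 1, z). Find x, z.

1, 0

We need (Q - 4I)v = 0.
Q - 4I = [[0, 0, -3], [7, -7, -7], [0, 0, -3]].
Row 1: (0)·x + (0)·1 + (-3)·z = 0
Row 2: (7)·x + (-7)·1 + (-7)·z = 0
Row 3: (0)·x + (0)·1 + (-3)·z = 0
Solving gives x = 1, z = 0.
Check: Q·(1, 1, 0) = (4, 4, 0) = 4·(1, 1, 0).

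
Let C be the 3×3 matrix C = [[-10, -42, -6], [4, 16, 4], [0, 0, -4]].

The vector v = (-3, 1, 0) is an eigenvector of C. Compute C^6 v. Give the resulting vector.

(-12288, 4096, 0)

First find the eigenvalue: Cv = (-12, 4, 0) = 4·(-3, 1, 0), so λ = 4.
Then C^6 v = λ^6·v = 4^6·(-3, 1, 0) = 4096·(-3, 1, 0) = (-12288, 4096, 0).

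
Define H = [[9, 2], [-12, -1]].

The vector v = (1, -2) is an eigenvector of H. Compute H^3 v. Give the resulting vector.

(125, -250)

First find the eigenvalue: Hv = (5, -10) = 5·(1, -2), so λ = 5.
Then H^3 v = λ^3·v = 5^3·(1, -2) = 125·(1, -2) = (125, -250).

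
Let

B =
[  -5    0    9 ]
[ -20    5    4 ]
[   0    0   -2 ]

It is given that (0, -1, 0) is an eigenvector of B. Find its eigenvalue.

5

Compute Bv: B·(0, -1, 0) = (0, -5, 0).
Since Bv = λv, compare component 2: -5 = λ·-1, so λ = 5.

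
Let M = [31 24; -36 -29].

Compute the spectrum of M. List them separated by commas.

-5, 7

det(M - lambda·I) = (31 - lambda)(-29 - lambda) - (24)·(-36) = lambda^2 - 2·lambda - 35.
This factors as (lambda + 5)·(lambda - 7) = 0.
Eigenvalues: -5, 7.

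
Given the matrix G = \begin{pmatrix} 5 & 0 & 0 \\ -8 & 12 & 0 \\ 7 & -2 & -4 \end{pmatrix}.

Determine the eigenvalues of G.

G is lower triangular, so its eigenvalues are the diagonal entries.
Diagonal: 5, 12, -4.

-4, 5, 12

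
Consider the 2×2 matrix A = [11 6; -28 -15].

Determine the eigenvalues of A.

det(A - λI) = (11 - λ)(-15 - λ) - (6)·(-28) = λ^2 + 4λ + 3.
This factors as (λ + 3)·(λ + 1) = 0.
Eigenvalues: -3, -1.

-3, -1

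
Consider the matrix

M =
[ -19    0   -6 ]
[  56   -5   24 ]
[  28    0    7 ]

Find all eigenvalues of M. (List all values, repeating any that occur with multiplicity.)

The characteristic polynomial is p(r) = det(rI - M).
Expanding the 3×3 determinant: p(r) = r^3 + 17r^2 + 95r + 175.
Since p(-5) = 0, r = -5 is a root.
Dividing by (r + 5) leaves r^2 + 12r + 35.
The quadratic factors as (r + 7)·(r + 5).
Eigenvalues: -7, -5, -5.

-7, -5, -5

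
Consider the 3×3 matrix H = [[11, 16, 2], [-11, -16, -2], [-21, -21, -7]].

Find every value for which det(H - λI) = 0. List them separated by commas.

Compute the characteristic polynomial p(s) = det(sI - H).
Expanding the 3×3 determinant: p(s) = s^3 + 12s^2 + 35s.
Rational-root test: s = 0 gives p(0) = 0.
Factor out s: p(s) = s·(s^2 + 12s + 35).
The quadratic factors as (s + 7)·(s + 5).
Eigenvalues: -7, -5, 0.

-7, -5, 0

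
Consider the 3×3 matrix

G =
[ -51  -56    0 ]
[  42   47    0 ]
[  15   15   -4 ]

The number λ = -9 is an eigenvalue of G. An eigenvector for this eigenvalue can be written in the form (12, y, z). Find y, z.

We need (G + 9I)v = 0.
G + 9I = [[-42, -56, 0], [42, 56, 0], [15, 15, 5]].
Row 1: (-42)·12 + (-56)·y + (0)·z = 0
Row 2: (42)·12 + (56)·y + (0)·z = 0
Row 3: (15)·12 + (15)·y + (5)·z = 0
Solving gives y = -9, z = -9.
Check: G·(12, -9, -9) = (-108, 81, 81) = -9·(12, -9, -9).

-9, -9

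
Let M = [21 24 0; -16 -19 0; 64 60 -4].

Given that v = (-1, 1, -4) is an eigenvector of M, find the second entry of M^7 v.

First find the eigenvalue: Mv = (3, -3, 12) = -3·(-1, 1, -4), so λ = -3.
Then M^7 v = λ^7·v = (-3)^7·(-1, 1, -4) = -2187·(-1, 1, -4) = (2187, -2187, 8748).

-2187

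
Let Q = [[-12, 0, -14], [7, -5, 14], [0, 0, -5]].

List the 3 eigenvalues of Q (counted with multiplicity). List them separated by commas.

Set up det(μI - Q) = 0.
Expanding along the first row, p(μ) = μ^3 + 22μ^2 + 145μ + 300.
Rational-root test: μ = -5 gives p(-5) = 0.
Dividing by (μ + 5) leaves μ^2 + 17μ + 60.
The quadratic factors as (μ + 12)·(μ + 5).
Eigenvalues: -12, -5, -5.

-12, -5, -5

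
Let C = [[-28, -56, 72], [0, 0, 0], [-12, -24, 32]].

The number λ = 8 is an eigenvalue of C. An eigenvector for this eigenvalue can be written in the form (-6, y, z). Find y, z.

We need (C - 8I)v = 0.
C - 8I = [[-36, -56, 72], [0, -8, 0], [-12, -24, 24]].
Row 1: (-36)·-6 + (-56)·y + (72)·z = 0
Row 2: (0)·-6 + (-8)·y + (0)·z = 0
Row 3: (-12)·-6 + (-24)·y + (24)·z = 0
Solving gives y = 0, z = -3.
Check: C·(-6, 0, -3) = (-48, 0, -24) = 8·(-6, 0, -3).

0, -3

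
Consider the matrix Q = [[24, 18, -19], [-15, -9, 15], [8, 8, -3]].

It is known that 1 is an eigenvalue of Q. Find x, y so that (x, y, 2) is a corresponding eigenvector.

4, -3

We need (Q - 1I)v = 0.
Q - 1I = [[23, 18, -19], [-15, -10, 15], [8, 8, -4]].
Row 1: (23)·x + (18)·y + (-19)·2 = 0
Row 2: (-15)·x + (-10)·y + (15)·2 = 0
Row 3: (8)·x + (8)·y + (-4)·2 = 0
Solving gives x = 4, y = -3.
Check: Q·(4, -3, 2) = (4, -3, 2) = 1·(4, -3, 2).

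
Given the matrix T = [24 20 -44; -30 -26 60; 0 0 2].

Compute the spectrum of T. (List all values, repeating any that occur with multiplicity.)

-6, 2, 4

Set up det(λI - T) = 0.
Expanding along the first row, p(λ) = λ^3 - 28λ + 48.
Try λ = 2: p(2) = 0, so 2 is a root.
Factor out (λ - 2): p(λ) = (λ - 2)·(λ^2 + 2λ - 24).
The quadratic factors as (λ + 6)·(λ - 4).
Eigenvalues: -6, 2, 4.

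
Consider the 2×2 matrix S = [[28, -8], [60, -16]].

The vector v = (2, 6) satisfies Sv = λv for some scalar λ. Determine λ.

Compute Sv: S·(2, 6) = (8, 24).
Since Sv = λv, compare component 1: 8 = λ·2, so λ = 4.

4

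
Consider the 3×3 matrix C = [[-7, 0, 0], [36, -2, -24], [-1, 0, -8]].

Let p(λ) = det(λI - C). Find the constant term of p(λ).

p(λ) = λ^3 + 17λ^2 + 86λ + 112.
The constant term is 112.

112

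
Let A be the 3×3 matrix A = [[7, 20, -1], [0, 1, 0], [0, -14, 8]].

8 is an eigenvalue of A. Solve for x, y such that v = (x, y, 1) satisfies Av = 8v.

-1, 0

We need (A - 8I)v = 0.
A - 8I = [[-1, 20, -1], [0, -7, 0], [0, -14, 0]].
Row 1: (-1)·x + (20)·y + (-1)·1 = 0
Row 2: (0)·x + (-7)·y + (0)·1 = 0
Row 3: (0)·x + (-14)·y + (0)·1 = 0
Solving gives x = -1, y = 0.
Check: A·(-1, 0, 1) = (-8, 0, 8) = 8·(-1, 0, 1).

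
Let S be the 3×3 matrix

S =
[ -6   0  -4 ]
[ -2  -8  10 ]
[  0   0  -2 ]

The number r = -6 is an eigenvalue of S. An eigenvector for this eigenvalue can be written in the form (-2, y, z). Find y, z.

We need (S + 6I)v = 0.
S + 6I = [[0, 0, -4], [-2, -2, 10], [0, 0, 4]].
Row 1: (0)·-2 + (0)·y + (-4)·z = 0
Row 2: (-2)·-2 + (-2)·y + (10)·z = 0
Row 3: (0)·-2 + (0)·y + (4)·z = 0
Solving gives y = 2, z = 0.
Check: S·(-2, 2, 0) = (12, -12, 0) = -6·(-2, 2, 0).

2, 0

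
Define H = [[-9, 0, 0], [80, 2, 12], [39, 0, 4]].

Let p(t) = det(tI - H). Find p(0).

72

p(0) = det(0·I − H) = det(−H) = (−1)^3·det(H).
det(H) = -72, so p(0) = 72.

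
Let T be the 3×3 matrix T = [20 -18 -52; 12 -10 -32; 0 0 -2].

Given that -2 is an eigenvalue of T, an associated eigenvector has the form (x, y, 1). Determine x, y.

We need (T + 2I)v = 0.
T + 2I = [[22, -18, -52], [12, -8, -32], [0, 0, 0]].
Row 1: (22)·x + (-18)·y + (-52)·1 = 0
Row 2: (12)·x + (-8)·y + (-32)·1 = 0
Row 3: (0)·x + (0)·y + (0)·1 = 0
Solving gives x = 4, y = 2.
Check: T·(4, 2, 1) = (-8, -4, -2) = -2·(4, 2, 1).

4, 2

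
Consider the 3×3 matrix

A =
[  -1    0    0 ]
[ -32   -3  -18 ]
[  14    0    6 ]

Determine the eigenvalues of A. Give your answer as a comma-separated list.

-3, -1, 6

The characteristic polynomial is p(t) = det(tI - A).
Expanding the 3×3 determinant: p(t) = t^3 - 2t^2 - 21t - 18.
Try t = -3: p(-3) = 0, so -3 is a root.
Factor out (t + 3): p(t) = (t + 3)·(t^2 - 5t - 6).
The quadratic factors as (t + 1)·(t - 6).
Eigenvalues: -3, -1, 6.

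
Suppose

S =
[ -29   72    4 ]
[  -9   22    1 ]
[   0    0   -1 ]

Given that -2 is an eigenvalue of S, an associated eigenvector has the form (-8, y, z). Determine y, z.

-3, 0

We need (S + 2I)v = 0.
S + 2I = [[-27, 72, 4], [-9, 24, 1], [0, 0, 1]].
Row 1: (-27)·-8 + (72)·y + (4)·z = 0
Row 2: (-9)·-8 + (24)·y + (1)·z = 0
Row 3: (0)·-8 + (0)·y + (1)·z = 0
Solving gives y = -3, z = 0.
Check: S·(-8, -3, 0) = (16, 6, 0) = -2·(-8, -3, 0).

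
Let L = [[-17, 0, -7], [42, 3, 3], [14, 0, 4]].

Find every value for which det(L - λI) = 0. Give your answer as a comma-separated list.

The characteristic polynomial is p(μ) = det(μI - L).
Cofactor expansion gives p(μ) = μ^3 + 10μ^2 - 9μ - 90.
Since p(-3) = 0, μ = -3 is a root.
Factor out (μ + 3): p(μ) = (μ + 3)·(μ^2 + 7μ - 30).
The quadratic factors as (μ + 10)·(μ - 3).
Eigenvalues: -10, -3, 3.

-10, -3, 3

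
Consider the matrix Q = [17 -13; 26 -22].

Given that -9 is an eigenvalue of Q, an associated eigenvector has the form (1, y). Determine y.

2

We need (Q + 9I)v = 0.
Q + 9I = [[26, -13], [26, -13]].
Row 1: (26)·1 + (-13)·y = 0
Row 2: (26)·1 + (-13)·y = 0
Solving gives y = 2.
Check: Q·(1, 2) = (-9, -18) = -9·(1, 2).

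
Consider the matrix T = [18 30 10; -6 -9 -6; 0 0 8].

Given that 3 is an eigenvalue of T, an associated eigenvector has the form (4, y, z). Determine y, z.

We need (T - 3I)v = 0.
T - 3I = [[15, 30, 10], [-6, -12, -6], [0, 0, 5]].
Row 1: (15)·4 + (30)·y + (10)·z = 0
Row 2: (-6)·4 + (-12)·y + (-6)·z = 0
Row 3: (0)·4 + (0)·y + (5)·z = 0
Solving gives y = -2, z = 0.
Check: T·(4, -2, 0) = (12, -6, 0) = 3·(4, -2, 0).

-2, 0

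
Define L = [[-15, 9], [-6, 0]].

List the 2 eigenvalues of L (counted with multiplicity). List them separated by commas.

-9, -6

det(L - tI) = (-15 - t)(0 - t) - (9)·(-6) = t^2 + 15t + 54.
This factors as (t + 9)·(t + 6) = 0.
Eigenvalues: -9, -6.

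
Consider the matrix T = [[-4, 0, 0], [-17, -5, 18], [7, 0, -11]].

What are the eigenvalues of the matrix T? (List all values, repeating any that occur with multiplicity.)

-11, -5, -4

The characteristic polynomial is p(s) = det(sI - T).
Expanding along the first row, p(s) = s^3 + 20s^2 + 119s + 220.
Rational-root test: s = -4 gives p(-4) = 0.
Factor out (s + 4): p(s) = (s + 4)·(s^2 + 16s + 55).
The quadratic factors as (s + 11)·(s + 5).
Eigenvalues: -11, -5, -4.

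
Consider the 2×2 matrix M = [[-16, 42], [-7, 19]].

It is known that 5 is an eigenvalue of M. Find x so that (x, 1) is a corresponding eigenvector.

2

We need (M - 5I)v = 0.
M - 5I = [[-21, 42], [-7, 14]].
Row 1: (-21)·x + (42)·1 = 0
Row 2: (-7)·x + (14)·1 = 0
Solving gives x = 2.
Check: M·(2, 1) = (10, 5) = 5·(2, 1).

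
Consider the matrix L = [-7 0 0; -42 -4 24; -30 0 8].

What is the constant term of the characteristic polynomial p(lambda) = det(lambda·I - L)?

p(0) = det(0·I − L) = det(−L) = (−1)^3·det(L).
det(L) = 224, so p(0) = -224.

-224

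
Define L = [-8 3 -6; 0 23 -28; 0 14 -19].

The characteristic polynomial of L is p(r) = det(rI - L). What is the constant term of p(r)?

p(r) = r^3 + 4r^2 - 77r - 360.
The constant term is -360.

-360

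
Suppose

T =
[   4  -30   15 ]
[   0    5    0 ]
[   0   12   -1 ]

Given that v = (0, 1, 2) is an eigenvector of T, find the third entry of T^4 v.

1250

First find the eigenvalue: Tv = (0, 5, 10) = 5·(0, 1, 2), so λ = 5.
Then T^4 v = λ^4·v = 5^4·(0, 1, 2) = 625·(0, 1, 2) = (0, 625, 1250).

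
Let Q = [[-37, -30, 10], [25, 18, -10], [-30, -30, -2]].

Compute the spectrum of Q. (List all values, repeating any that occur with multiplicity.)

-12, -7, -2

Compute the characteristic polynomial p(λ) = det(λI - Q).
Expanding the 3×3 determinant: p(λ) = λ^3 + 21λ^2 + 122λ + 168.
Since p(-2) = 0, λ = -2 is a root.
Factor out (λ + 2): p(λ) = (λ + 2)·(λ^2 + 19λ + 84).
The quadratic factors as (λ + 12)·(λ + 7).
Eigenvalues: -12, -7, -2.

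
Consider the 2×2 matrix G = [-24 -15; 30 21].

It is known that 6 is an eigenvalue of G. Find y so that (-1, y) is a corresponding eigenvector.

We need (G - 6I)v = 0.
G - 6I = [[-30, -15], [30, 15]].
Row 1: (-30)·-1 + (-15)·y = 0
Row 2: (30)·-1 + (15)·y = 0
Solving gives y = 2.
Check: G·(-1, 2) = (-6, 12) = 6·(-1, 2).

2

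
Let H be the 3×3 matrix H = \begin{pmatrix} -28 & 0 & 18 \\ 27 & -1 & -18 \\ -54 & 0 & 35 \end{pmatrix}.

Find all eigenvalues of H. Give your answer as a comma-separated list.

-1, -1, 8

Compute the characteristic polynomial p(λ) = det(λI - H).
Expanding the 3×3 determinant: p(λ) = λ^3 - 6λ^2 - 15λ - 8.
Since p(-1) = 0, λ = -1 is a root.
Dividing by (λ + 1) leaves λ^2 - 7λ - 8.
The quadratic factors as (λ + 1)·(λ - 8).
Eigenvalues: -1, -1, 8.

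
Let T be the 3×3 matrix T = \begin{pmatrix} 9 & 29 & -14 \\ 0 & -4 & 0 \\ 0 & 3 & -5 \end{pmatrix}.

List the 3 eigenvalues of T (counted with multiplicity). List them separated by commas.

-5, -4, 9

Compute the characteristic polynomial p(μ) = det(μI - T).
Cofactor expansion gives p(μ) = μ^3 - 61μ - 180.
Try μ = -4: p(-4) = 0, so -4 is a root.
Dividing by (μ + 4) leaves μ^2 - 4μ - 45.
The quadratic factors as (μ + 5)·(μ - 9).
Eigenvalues: -5, -4, 9.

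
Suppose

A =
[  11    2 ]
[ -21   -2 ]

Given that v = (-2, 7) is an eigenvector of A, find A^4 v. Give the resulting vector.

First find the eigenvalue: Av = (-8, 28) = 4·(-2, 7), so λ = 4.
Then A^4 v = λ^4·v = 4^4·(-2, 7) = 256·(-2, 7) = (-512, 1792).

(-512, 1792)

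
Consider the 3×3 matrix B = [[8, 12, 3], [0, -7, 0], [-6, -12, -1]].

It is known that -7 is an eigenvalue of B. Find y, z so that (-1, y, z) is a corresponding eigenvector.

We need (B + 7I)v = 0.
B + 7I = [[15, 12, 3], [0, 0, 0], [-6, -12, 6]].
Row 1: (15)·-1 + (12)·y + (3)·z = 0
Row 2: (0)·-1 + (0)·y + (0)·z = 0
Row 3: (-6)·-1 + (-12)·y + (6)·z = 0
Solving gives y = 1, z = 1.
Check: B·(-1, 1, 1) = (7, -7, -7) = -7·(-1, 1, 1).

1, 1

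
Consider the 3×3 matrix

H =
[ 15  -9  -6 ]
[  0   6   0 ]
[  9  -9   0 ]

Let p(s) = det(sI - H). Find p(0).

-324

p(0) = det(0·I − H) = det(−H) = (−1)^3·det(H).
det(H) = 324, so p(0) = -324.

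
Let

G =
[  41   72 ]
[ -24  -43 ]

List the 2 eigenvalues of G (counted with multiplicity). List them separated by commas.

-7, 5

det(G - lambda·I) = (41 - lambda)(-43 - lambda) - (72)·(-24) = lambda^2 + 2·lambda - 35.
This factors as (lambda + 7)·(lambda - 5) = 0.
Eigenvalues: -7, 5.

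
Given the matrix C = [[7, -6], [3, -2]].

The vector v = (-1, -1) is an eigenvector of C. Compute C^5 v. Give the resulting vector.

First find the eigenvalue: Cv = (-1, -1) = 1·(-1, -1), so λ = 1.
Then C^5 v = λ^5·v = 1^5·(-1, -1) = 1·(-1, -1) = (-1, -1).

(-1, -1)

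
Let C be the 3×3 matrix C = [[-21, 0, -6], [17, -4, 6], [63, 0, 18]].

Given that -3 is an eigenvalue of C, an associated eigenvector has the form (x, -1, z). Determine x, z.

We need (C + 3I)v = 0.
C + 3I = [[-18, 0, -6], [17, -1, 6], [63, 0, 21]].
Row 1: (-18)·x + (0)·-1 + (-6)·z = 0
Row 2: (17)·x + (-1)·-1 + (6)·z = 0
Row 3: (63)·x + (0)·-1 + (21)·z = 0
Solving gives x = 1, z = -3.
Check: C·(1, -1, -3) = (-3, 3, 9) = -3·(1, -1, -3).

1, -3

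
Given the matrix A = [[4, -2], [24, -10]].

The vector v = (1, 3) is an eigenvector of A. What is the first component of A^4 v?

16

First find the eigenvalue: Av = (-2, -6) = -2·(1, 3), so λ = -2.
Then A^4 v = λ^4·v = (-2)^4·(1, 3) = 16·(1, 3) = (16, 48).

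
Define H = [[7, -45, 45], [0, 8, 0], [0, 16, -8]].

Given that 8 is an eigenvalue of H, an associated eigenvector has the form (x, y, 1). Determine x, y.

We need (H - 8I)v = 0.
H - 8I = [[-1, -45, 45], [0, 0, 0], [0, 16, -16]].
Row 1: (-1)·x + (-45)·y + (45)·1 = 0
Row 2: (0)·x + (0)·y + (0)·1 = 0
Row 3: (0)·x + (16)·y + (-16)·1 = 0
Solving gives x = 0, y = 1.
Check: H·(0, 1, 1) = (0, 8, 8) = 8·(0, 1, 1).

0, 1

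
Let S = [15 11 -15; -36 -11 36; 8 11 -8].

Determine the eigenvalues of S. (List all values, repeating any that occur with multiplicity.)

Compute the characteristic polynomial p(λ) = det(λI - S).
Expanding the 3×3 determinant: p(λ) = λ^3 + 4λ^2 - 77λ.
Since p(-11) = 0, λ = -11 is a root.
Factor out (λ + 11): p(λ) = (λ + 11)·(λ^2 - 7λ).
The quadratic factors as λ·(λ - 7).
Eigenvalues: -11, 0, 7.

-11, 0, 7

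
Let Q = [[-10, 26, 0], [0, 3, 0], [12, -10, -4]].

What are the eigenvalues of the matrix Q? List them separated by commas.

-10, -4, 3

Compute the characteristic polynomial p(r) = det(rI - Q).
Expanding the 3×3 determinant: p(r) = r^3 + 11r^2 - 2r - 120.
Try r = 3: p(3) = 0, so 3 is a root.
Dividing by (r - 3) leaves r^2 + 14r + 40.
The quadratic factors as (r + 10)·(r + 4).
Eigenvalues: -10, -4, 3.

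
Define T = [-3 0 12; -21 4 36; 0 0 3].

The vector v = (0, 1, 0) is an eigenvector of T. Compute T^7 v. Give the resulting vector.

(0, 16384, 0)

First find the eigenvalue: Tv = (0, 4, 0) = 4·(0, 1, 0), so λ = 4.
Then T^7 v = λ^7·v = 4^7·(0, 1, 0) = 16384·(0, 1, 0) = (0, 16384, 0).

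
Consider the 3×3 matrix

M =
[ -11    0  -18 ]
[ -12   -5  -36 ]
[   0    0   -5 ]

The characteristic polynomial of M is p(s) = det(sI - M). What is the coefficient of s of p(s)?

p(s) = s^3 + 21s^2 + 135s + 275.
The coefficient of s is 135.

135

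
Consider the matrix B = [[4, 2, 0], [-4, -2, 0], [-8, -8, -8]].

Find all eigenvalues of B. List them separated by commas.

-8, 0, 2

Set up det(sI - B) = 0.
Cofactor expansion gives p(s) = s^3 + 6s^2 - 16s.
Rational-root test: s = 0 gives p(0) = 0.
Factor out s: p(s) = s·(s^2 + 6s - 16).
The quadratic factors as (s + 8)·(s - 2).
Eigenvalues: -8, 0, 2.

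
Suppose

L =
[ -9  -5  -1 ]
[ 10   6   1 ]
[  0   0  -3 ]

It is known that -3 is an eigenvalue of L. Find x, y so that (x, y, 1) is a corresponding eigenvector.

-1, 1

We need (L + 3I)v = 0.
L + 3I = [[-6, -5, -1], [10, 9, 1], [0, 0, 0]].
Row 1: (-6)·x + (-5)·y + (-1)·1 = 0
Row 2: (10)·x + (9)·y + (1)·1 = 0
Row 3: (0)·x + (0)·y + (0)·1 = 0
Solving gives x = -1, y = 1.
Check: L·(-1, 1, 1) = (3, -3, -3) = -3·(-1, 1, 1).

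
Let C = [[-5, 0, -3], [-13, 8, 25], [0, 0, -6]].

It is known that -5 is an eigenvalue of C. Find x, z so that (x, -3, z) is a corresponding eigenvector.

We need (C + 5I)v = 0.
C + 5I = [[0, 0, -3], [-13, 13, 25], [0, 0, -1]].
Row 1: (0)·x + (0)·-3 + (-3)·z = 0
Row 2: (-13)·x + (13)·-3 + (25)·z = 0
Row 3: (0)·x + (0)·-3 + (-1)·z = 0
Solving gives x = -3, z = 0.
Check: C·(-3, -3, 0) = (15, 15, 0) = -5·(-3, -3, 0).

-3, 0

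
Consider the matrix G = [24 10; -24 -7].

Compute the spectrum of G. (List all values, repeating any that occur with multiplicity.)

det(G - rI) = (24 - r)(-7 - r) - (10)·(-24) = r^2 - 17r + 72.
This factors as (r - 8)·(r - 9) = 0.
Eigenvalues: 8, 9.

8, 9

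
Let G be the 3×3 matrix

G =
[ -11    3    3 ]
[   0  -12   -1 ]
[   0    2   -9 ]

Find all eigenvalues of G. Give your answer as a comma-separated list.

-11, -11, -10

Set up det(tI - G) = 0.
Cofactor expansion gives p(t) = t^3 + 32t^2 + 341t + 1210.
Rational-root test: t = -10 gives p(-10) = 0.
Dividing by (t + 10) leaves t^2 + 22t + 121.
The quadratic factor is (t + 11)^2.
Eigenvalues: -11, -11, -10.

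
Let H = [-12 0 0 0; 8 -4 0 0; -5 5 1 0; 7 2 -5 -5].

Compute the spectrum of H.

-12, -5, -4, 1

H is lower triangular, so its eigenvalues are the diagonal entries.
Diagonal: -12, -4, 1, -5.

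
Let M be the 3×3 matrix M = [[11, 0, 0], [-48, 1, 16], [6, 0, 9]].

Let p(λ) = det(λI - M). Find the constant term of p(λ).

-99

p(λ) = λ^3 - 21λ^2 + 119λ - 99.
The constant term is -99.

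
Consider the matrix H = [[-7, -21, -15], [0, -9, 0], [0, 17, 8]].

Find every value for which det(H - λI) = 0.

-9, -7, 8

Compute the characteristic polynomial p(λ) = det(λI - H).
Expanding along the first row, p(λ) = λ^3 + 8λ^2 - 65λ - 504.
Since p(-7) = 0, λ = -7 is a root.
Dividing by (λ + 7) leaves λ^2 + λ - 72.
The quadratic factors as (λ + 9)·(λ - 8).
Eigenvalues: -9, -7, 8.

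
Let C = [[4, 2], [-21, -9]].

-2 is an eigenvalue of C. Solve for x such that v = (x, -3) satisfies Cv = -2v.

1

We need (C + 2I)v = 0.
C + 2I = [[6, 2], [-21, -7]].
Row 1: (6)·x + (2)·-3 = 0
Row 2: (-21)·x + (-7)·-3 = 0
Solving gives x = 1.
Check: C·(1, -3) = (-2, 6) = -2·(1, -3).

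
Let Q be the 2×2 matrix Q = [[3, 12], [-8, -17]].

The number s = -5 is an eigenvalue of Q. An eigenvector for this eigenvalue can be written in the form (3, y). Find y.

-2

We need (Q + 5I)v = 0.
Q + 5I = [[8, 12], [-8, -12]].
Row 1: (8)·3 + (12)·y = 0
Row 2: (-8)·3 + (-12)·y = 0
Solving gives y = -2.
Check: Q·(3, -2) = (-15, 10) = -5·(3, -2).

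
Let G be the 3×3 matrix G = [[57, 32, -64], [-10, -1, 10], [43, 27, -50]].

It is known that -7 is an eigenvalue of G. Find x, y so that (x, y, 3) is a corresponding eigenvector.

3, 0

We need (G + 7I)v = 0.
G + 7I = [[64, 32, -64], [-10, 6, 10], [43, 27, -43]].
Row 1: (64)·x + (32)·y + (-64)·3 = 0
Row 2: (-10)·x + (6)·y + (10)·3 = 0
Row 3: (43)·x + (27)·y + (-43)·3 = 0
Solving gives x = 3, y = 0.
Check: G·(3, 0, 3) = (-21, 0, -21) = -7·(3, 0, 3).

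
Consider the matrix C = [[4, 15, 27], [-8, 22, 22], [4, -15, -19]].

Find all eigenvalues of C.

-8, 7, 8

The characteristic polynomial is p(lambda) = det(lambda·I - C).
Expanding along the first row, p(lambda) = lambda^3 - 7·lambda^2 - 64·lambda + 448.
Since p(7) = 0, lambda = 7 is a root.
Dividing by (lambda - 7) leaves lambda^2 - 64.
The quadratic factors as (lambda + 8)·(lambda - 8).
Eigenvalues: -8, 7, 8.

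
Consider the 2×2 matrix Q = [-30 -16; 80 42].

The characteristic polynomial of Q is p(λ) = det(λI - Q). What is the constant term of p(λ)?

p(λ) = λ^2 - 12λ + 20.
The constant term is 20.

20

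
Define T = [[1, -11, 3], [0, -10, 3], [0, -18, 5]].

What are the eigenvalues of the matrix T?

-4, -1, 1

The characteristic polynomial is p(r) = det(rI - T).
Expanding along the first row, p(r) = r^3 + 4r^2 - r - 4.
Try r = 1: p(1) = 0, so 1 is a root.
Factor out (r - 1): p(r) = (r - 1)·(r^2 + 5r + 4).
The quadratic factors as (r + 4)·(r + 1).
Eigenvalues: -4, -1, 1.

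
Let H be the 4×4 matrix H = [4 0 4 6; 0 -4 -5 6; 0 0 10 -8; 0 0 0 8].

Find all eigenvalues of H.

H is upper triangular, so its eigenvalues are the diagonal entries.
Diagonal: 4, -4, 10, 8.

-4, 4, 8, 10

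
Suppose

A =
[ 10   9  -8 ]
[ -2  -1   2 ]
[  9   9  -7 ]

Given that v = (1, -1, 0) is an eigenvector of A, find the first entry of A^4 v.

1

First find the eigenvalue: Av = (1, -1, 0) = 1·(1, -1, 0), so λ = 1.
Then A^4 v = λ^4·v = 1^4·(1, -1, 0) = 1·(1, -1, 0) = (1, -1, 0).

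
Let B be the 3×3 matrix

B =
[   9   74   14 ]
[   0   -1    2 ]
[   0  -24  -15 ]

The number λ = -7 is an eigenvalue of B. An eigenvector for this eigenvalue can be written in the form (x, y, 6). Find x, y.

4, -2

We need (B + 7I)v = 0.
B + 7I = [[16, 74, 14], [0, 6, 2], [0, -24, -8]].
Row 1: (16)·x + (74)·y + (14)·6 = 0
Row 2: (0)·x + (6)·y + (2)·6 = 0
Row 3: (0)·x + (-24)·y + (-8)·6 = 0
Solving gives x = 4, y = -2.
Check: B·(4, -2, 6) = (-28, 14, -42) = -7·(4, -2, 6).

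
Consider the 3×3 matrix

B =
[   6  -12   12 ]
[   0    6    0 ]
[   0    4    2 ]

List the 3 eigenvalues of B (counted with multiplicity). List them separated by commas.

2, 6, 6

Set up det(sI - B) = 0.
Cofactor expansion gives p(s) = s^3 - 14s^2 + 60s - 72.
Try s = 2: p(2) = 0, so 2 is a root.
Factor out (s - 2): p(s) = (s - 2)·(s^2 - 12s + 36).
The quadratic factor is (s - 6)^2.
Eigenvalues: 2, 6, 6.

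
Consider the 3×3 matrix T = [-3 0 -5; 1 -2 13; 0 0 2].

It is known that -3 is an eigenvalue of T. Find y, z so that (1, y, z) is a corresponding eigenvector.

We need (T + 3I)v = 0.
T + 3I = [[0, 0, -5], [1, 1, 13], [0, 0, 5]].
Row 1: (0)·1 + (0)·y + (-5)·z = 0
Row 2: (1)·1 + (1)·y + (13)·z = 0
Row 3: (0)·1 + (0)·y + (5)·z = 0
Solving gives y = -1, z = 0.
Check: T·(1, -1, 0) = (-3, 3, 0) = -3·(1, -1, 0).

-1, 0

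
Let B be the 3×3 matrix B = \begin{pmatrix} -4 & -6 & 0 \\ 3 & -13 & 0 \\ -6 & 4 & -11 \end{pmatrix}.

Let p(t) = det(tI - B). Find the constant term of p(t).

770

p(t) = t^3 + 28t^2 + 257t + 770.
The constant term is 770.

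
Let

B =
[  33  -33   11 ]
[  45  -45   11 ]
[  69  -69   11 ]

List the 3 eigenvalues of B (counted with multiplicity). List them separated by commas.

-12, 0, 11

Set up det(μI - B) = 0.
Expanding along the first row, p(μ) = μ^3 + μ^2 - 132μ.
Try μ = 0: p(0) = 0, so 0 is a root.
Dividing by μ leaves μ^2 + μ - 132.
The quadratic factors as (μ + 12)·(μ - 11).
Eigenvalues: -12, 0, 11.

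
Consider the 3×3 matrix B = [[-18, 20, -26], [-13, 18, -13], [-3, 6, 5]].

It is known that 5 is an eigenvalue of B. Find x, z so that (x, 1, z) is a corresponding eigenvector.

We need (B - 5I)v = 0.
B - 5I = [[-23, 20, -26], [-13, 13, -13], [-3, 6, 0]].
Row 1: (-23)·x + (20)·1 + (-26)·z = 0
Row 2: (-13)·x + (13)·1 + (-13)·z = 0
Row 3: (-3)·x + (6)·1 + (0)·z = 0
Solving gives x = 2, z = -1.
Check: B·(2, 1, -1) = (10, 5, -5) = 5·(2, 1, -1).

2, -1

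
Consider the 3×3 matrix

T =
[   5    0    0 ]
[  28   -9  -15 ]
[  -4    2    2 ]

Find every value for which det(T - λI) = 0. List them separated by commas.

-4, -3, 5

The characteristic polynomial is p(λ) = det(λI - T).
Expanding along the first row, p(λ) = λ^3 + 2λ^2 - 23λ - 60.
Try λ = -3: p(-3) = 0, so -3 is a root.
Factor out (λ + 3): p(λ) = (λ + 3)·(λ^2 - λ - 20).
The quadratic factors as (λ + 4)·(λ - 5).
Eigenvalues: -4, -3, 5.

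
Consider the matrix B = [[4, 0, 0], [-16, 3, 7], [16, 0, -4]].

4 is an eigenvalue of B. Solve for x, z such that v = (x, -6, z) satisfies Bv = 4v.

We need (B - 4I)v = 0.
B - 4I = [[0, 0, 0], [-16, -1, 7], [16, 0, -8]].
Row 1: (0)·x + (0)·-6 + (0)·z = 0
Row 2: (-16)·x + (-1)·-6 + (7)·z = 0
Row 3: (16)·x + (0)·-6 + (-8)·z = 0
Solving gives x = 3, z = 6.
Check: B·(3, -6, 6) = (12, -24, 24) = 4·(3, -6, 6).

3, 6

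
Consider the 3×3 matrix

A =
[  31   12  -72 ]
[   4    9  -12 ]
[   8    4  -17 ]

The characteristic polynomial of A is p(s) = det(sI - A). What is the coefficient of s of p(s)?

175

p(s) = s^3 - 23s^2 + 175s - 441.
The coefficient of s is 175.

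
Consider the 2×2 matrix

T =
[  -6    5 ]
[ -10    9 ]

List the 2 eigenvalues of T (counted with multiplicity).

det(T - λI) = (-6 - λ)(9 - λ) - (5)·(-10) = λ^2 - 3λ - 4.
This factors as (λ + 1)·(λ - 4) = 0.
Eigenvalues: -1, 4.

-1, 4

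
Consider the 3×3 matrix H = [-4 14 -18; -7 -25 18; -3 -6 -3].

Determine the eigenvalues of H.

The characteristic polynomial is p(λ) = det(λI - H).
Expanding the 3×3 determinant: p(λ) = λ^3 + 32λ^2 + 339λ + 1188.
Rational-root test: λ = -12 gives p(-12) = 0.
Dividing by (λ + 12) leaves λ^2 + 20λ + 99.
The quadratic factors as (λ + 11)·(λ + 9).
Eigenvalues: -12, -11, -9.

-12, -11, -9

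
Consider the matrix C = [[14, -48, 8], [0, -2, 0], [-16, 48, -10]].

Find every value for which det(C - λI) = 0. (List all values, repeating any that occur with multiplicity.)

Compute the characteristic polynomial p(μ) = det(μI - C).
Cofactor expansion gives p(μ) = μ^3 - 2μ^2 - 20μ - 24.
Try μ = 6: p(6) = 0, so 6 is a root.
Dividing by (μ - 6) leaves μ^2 + 4μ + 4.
The quadratic factor is (μ + 2)^2.
Eigenvalues: -2, -2, 6.

-2, -2, 6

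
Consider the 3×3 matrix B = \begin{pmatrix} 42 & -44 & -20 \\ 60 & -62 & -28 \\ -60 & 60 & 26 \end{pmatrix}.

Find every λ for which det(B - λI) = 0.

The characteristic polynomial is p(λ) = det(λI - B).
Cofactor expansion gives p(λ) = λ^3 - 6λ^2 - 4λ + 24.
Rational-root test: λ = 6 gives p(6) = 0.
Dividing by (λ - 6) leaves λ^2 - 4.
The quadratic factors as (λ + 2)·(λ - 2).
Eigenvalues: -2, 2, 6.

-2, 2, 6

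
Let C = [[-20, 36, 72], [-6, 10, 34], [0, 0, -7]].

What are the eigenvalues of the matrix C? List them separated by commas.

-8, -7, -2

Set up det(rI - C) = 0.
Expanding along the first row, p(r) = r^3 + 17r^2 + 86r + 112.
Try r = -2: p(-2) = 0, so -2 is a root.
Dividing by (r + 2) leaves r^2 + 15r + 56.
The quadratic factors as (r + 8)·(r + 7).
Eigenvalues: -8, -7, -2.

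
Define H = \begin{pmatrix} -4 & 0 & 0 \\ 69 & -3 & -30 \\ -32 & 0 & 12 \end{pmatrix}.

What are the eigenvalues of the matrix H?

-4, -3, 12

Set up det(λI - H) = 0.
Expanding the 3×3 determinant: p(λ) = λ^3 - 5λ^2 - 72λ - 144.
Rational-root test: λ = -3 gives p(-3) = 0.
Factor out (λ + 3): p(λ) = (λ + 3)·(λ^2 - 8λ - 48).
The quadratic factors as (λ + 4)·(λ - 12).
Eigenvalues: -4, -3, 12.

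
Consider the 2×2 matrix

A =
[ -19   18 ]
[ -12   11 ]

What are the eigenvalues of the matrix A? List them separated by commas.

-7, -1

det(A - μI) = (-19 - μ)(11 - μ) - (18)·(-12) = μ^2 + 8μ + 7.
This factors as (μ + 7)·(μ + 1) = 0.
Eigenvalues: -7, -1.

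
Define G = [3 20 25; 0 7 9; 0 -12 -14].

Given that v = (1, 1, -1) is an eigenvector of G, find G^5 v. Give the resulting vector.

(-32, -32, 32)

First find the eigenvalue: Gv = (-2, -2, 2) = -2·(1, 1, -1), so λ = -2.
Then G^5 v = λ^5·v = (-2)^5·(1, 1, -1) = -32·(1, 1, -1) = (-32, -32, 32).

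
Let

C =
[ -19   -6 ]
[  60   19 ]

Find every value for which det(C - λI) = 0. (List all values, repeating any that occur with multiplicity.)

-1, 1

det(C - λI) = (-19 - λ)(19 - λ) - (-6)·(60) = λ^2 - 1.
This factors as (λ + 1)·(λ - 1) = 0.
Eigenvalues: -1, 1.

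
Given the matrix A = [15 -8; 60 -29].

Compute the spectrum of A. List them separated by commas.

det(A - lambda·I) = (15 - lambda)(-29 - lambda) - (-8)·(60) = lambda^2 + 14·lambda + 45.
This factors as (lambda + 9)·(lambda + 5) = 0.
Eigenvalues: -9, -5.

-9, -5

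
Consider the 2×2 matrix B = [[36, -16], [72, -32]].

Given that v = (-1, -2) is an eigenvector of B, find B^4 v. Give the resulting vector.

First find the eigenvalue: Bv = (-4, -8) = 4·(-1, -2), so λ = 4.
Then B^4 v = λ^4·v = 4^4·(-1, -2) = 256·(-1, -2) = (-256, -512).

(-256, -512)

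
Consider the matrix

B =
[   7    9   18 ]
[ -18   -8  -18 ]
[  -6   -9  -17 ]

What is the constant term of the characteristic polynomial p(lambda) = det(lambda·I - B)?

-88

p(0) = det(0·I − B) = det(−B) = (−1)^3·det(B).
det(B) = 88, so p(0) = -88.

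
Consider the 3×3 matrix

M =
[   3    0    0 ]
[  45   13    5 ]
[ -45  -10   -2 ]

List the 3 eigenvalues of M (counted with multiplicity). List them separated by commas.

3, 3, 8

Compute the characteristic polynomial p(μ) = det(μI - M).
Expanding along the first row, p(μ) = μ^3 - 14μ^2 + 57μ - 72.
Rational-root test: μ = 8 gives p(8) = 0.
Factor out (μ - 8): p(μ) = (μ - 8)·(μ^2 - 6μ + 9).
The quadratic factor is (μ - 3)^2.
Eigenvalues: 3, 3, 8.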